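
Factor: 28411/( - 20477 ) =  - 20477^(-1 )*28411^1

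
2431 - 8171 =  - 5740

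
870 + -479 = 391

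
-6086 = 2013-8099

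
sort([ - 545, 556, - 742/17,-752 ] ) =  [ - 752,-545,-742/17, 556 ] 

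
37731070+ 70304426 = 108035496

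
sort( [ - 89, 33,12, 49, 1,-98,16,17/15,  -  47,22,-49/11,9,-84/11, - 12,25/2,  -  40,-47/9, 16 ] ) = [ - 98,-89, - 47, - 40,-12, -84/11, - 47/9,-49/11,  1 , 17/15,9,12,25/2,16,  16,22,33, 49] 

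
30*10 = 300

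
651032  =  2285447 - 1634415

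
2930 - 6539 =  - 3609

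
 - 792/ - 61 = 792/61 = 12.98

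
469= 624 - 155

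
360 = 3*120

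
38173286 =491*77746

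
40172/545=40172/545 = 73.71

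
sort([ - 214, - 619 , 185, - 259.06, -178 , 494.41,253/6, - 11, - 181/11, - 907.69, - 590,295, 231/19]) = [-907.69,- 619, - 590, - 259.06, - 214, - 178,-181/11, - 11, 231/19,  253/6, 185,295, 494.41]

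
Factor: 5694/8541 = 2^1*3^(- 1) = 2/3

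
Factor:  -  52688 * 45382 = -2391086816 = - 2^5*37^1 * 89^1* 22691^1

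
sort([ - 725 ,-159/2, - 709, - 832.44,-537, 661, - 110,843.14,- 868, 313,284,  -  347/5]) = [ - 868,-832.44, - 725, - 709, - 537, -110, - 159/2,-347/5,284,313,  661 , 843.14]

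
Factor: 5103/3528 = 2^( - 3) * 3^4*7^( - 1 ) = 81/56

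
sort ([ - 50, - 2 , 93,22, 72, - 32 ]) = [ - 50, - 32, - 2,22 , 72,93]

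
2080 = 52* 40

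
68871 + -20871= 48000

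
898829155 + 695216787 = 1594045942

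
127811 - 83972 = 43839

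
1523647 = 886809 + 636838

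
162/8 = 20  +  1/4 = 20.25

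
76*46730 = 3551480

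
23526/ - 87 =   -  7842/29 = - 270.41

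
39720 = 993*40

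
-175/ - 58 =3+1/58 = 3.02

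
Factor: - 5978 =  - 2^1*7^2*61^1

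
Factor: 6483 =3^1* 2161^1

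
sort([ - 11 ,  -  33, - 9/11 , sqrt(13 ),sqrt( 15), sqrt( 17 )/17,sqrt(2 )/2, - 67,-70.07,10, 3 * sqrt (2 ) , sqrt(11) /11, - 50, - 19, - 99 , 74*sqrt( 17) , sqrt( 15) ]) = [ - 99, - 70.07 ,-67,-50, - 33, - 19, - 11,-9/11, sqrt ( 17)/17,sqrt( 11 )/11, sqrt (2)/2, sqrt( 13 ),sqrt( 15), sqrt( 15 ), 3 * sqrt( 2), 10,74 * sqrt(17)] 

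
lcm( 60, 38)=1140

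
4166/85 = 4166/85 = 49.01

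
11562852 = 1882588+9680264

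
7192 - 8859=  - 1667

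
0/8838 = 0 = 0.00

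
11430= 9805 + 1625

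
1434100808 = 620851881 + 813248927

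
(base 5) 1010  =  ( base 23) 5F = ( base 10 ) 130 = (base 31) 46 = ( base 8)202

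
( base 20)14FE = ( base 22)kae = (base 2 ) 10011010111010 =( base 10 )9914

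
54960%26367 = 2226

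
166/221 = 166/221 = 0.75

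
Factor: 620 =2^2*5^1*31^1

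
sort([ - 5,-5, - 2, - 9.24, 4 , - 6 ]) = [-9.24, - 6, - 5, - 5,-2,4 ]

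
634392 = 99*6408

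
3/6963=1/2321  =  0.00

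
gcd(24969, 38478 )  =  3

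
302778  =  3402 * 89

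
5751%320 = 311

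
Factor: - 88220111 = - 7^1*23^1 *547951^1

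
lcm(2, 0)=0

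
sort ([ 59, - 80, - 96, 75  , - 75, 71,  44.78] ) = [ - 96,  -  80, - 75, 44.78,59, 71,75]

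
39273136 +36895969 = 76169105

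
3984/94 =42  +  18/47 = 42.38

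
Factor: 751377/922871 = 3^1*11^1*113^( - 1)*8167^(  -  1)*22769^1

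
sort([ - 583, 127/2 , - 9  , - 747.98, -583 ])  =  [ - 747.98, - 583, - 583, - 9, 127/2 ]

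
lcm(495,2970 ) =2970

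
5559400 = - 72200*( - 77 ) 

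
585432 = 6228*94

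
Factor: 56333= 56333^1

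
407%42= 29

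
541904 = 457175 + 84729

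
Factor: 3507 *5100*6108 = 109245855600 = 2^4*3^3*5^2*7^1*17^1*167^1 *509^1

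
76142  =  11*6922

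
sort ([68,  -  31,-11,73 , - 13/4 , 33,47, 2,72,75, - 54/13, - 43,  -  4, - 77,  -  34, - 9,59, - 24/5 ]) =[ -77, - 43, - 34, - 31, - 11,-9,  -  24/5, - 54/13, - 4,  -  13/4,2,33, 47, 59 , 68,72,73, 75]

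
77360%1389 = 965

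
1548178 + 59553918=61102096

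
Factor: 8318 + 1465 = 9783= 3^2 * 1087^1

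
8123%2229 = 1436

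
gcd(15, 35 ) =5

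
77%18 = 5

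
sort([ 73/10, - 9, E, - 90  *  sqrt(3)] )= [  -  90*sqrt(3 ),  -  9,  E, 73/10 ]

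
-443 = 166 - 609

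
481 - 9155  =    -  8674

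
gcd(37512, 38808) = 72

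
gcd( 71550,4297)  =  1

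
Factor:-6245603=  - 7^1* 13^1*68633^1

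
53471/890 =53471/890 = 60.08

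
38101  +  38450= 76551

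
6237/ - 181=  -35 + 98/181= - 34.46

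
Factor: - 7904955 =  - 3^1*5^1*526997^1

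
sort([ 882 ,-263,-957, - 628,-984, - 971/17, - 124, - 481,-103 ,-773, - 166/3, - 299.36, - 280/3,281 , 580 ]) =[-984, - 957, - 773,-628,-481,-299.36,-263 , - 124,-103, - 280/3, - 971/17, - 166/3, 281, 580, 882]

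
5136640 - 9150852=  - 4014212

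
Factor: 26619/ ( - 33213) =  - 8873/11071 = - 19^1 * 467^1*11071^(-1)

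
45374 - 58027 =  - 12653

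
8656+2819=11475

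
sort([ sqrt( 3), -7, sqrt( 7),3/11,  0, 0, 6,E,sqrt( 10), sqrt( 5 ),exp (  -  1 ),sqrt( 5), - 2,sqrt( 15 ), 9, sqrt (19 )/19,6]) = [-7,-2,0,0, sqrt( 19) /19,3/11 , exp (-1),sqrt(3),sqrt( 5),sqrt ( 5), sqrt(7),E,sqrt(10),sqrt( 15 ), 6,6, 9] 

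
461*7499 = 3457039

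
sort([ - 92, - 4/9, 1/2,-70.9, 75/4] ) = [ - 92,-70.9 , - 4/9, 1/2,75/4 ]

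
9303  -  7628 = 1675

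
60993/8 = 60993/8 = 7624.12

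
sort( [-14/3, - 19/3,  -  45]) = [-45, - 19/3, - 14/3]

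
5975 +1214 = 7189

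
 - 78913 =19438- 98351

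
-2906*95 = -276070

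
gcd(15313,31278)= 1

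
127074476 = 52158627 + 74915849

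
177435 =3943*45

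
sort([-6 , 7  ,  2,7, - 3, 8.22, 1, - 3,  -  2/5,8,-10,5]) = [ - 10, -6  ,  -  3, - 3, - 2/5,1, 2, 5,7, 7,  8,  8.22] 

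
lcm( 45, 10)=90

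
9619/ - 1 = - 9619 + 0/1 = - 9619.00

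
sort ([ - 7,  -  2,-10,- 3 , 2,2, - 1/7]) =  [ - 10, - 7,  -  3, - 2,-1/7,2, 2] 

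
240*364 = 87360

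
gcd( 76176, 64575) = 9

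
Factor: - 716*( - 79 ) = 2^2*79^1 * 179^1 = 56564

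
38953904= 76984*506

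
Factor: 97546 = 2^1*17^1*19^1*151^1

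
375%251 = 124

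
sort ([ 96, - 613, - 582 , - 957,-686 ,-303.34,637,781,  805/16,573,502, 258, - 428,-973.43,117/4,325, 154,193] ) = [ - 973.43  , - 957,-686, - 613, - 582 , - 428,  -  303.34,117/4, 805/16,96, 154  ,  193,  258, 325, 502,573,637,781 ]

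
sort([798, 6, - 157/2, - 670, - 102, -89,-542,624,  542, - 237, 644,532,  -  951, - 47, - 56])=[ - 951,-670, -542, -237, - 102, - 89, - 157/2 , - 56, - 47, 6, 532,  542,624, 644, 798 ]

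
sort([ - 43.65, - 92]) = [ - 92, - 43.65]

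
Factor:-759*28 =  -  2^2*3^1*7^1*11^1*23^1 = - 21252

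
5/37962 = 5/37962 = 0.00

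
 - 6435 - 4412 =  - 10847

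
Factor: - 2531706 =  - 2^1*3^1 *131^1*3221^1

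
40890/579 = 70 + 120/193 = 70.62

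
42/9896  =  21/4948 = 0.00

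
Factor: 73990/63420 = 7/6 =2^( - 1)*3^( - 1 )*7^1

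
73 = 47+26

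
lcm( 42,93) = 1302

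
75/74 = 1 + 1/74= 1.01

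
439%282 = 157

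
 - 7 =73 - 80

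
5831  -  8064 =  - 2233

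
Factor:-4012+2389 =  - 1623  =  - 3^1*541^1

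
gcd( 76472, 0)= 76472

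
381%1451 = 381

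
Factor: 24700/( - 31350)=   -2^1*3^(-1)*11^(  -  1 )*13^1 = - 26/33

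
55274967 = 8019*6893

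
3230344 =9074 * 356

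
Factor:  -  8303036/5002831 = -2^2*7^1*103^1*1559^( - 1)*2879^1*3209^( - 1)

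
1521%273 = 156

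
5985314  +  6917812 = 12903126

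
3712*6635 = 24629120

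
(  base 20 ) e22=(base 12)3322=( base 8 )13012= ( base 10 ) 5642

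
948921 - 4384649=  -  3435728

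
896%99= 5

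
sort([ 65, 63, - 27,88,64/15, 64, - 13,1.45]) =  [- 27,  -  13,1.45,  64/15,  63,64,65,88 ] 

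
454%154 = 146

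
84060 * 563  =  47325780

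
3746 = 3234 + 512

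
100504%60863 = 39641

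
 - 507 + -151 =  - 658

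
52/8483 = 52/8483 = 0.01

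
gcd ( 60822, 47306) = 6758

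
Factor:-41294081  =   -449^1*91969^1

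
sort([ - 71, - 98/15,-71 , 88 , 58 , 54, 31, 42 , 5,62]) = [ - 71, - 71, - 98/15, 5,31,42, 54,  58,62,88 ]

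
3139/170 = 3139/170=18.46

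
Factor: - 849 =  - 3^1 *283^1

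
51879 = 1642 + 50237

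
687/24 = 229/8 = 28.62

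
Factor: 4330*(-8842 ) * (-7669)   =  293614260340 = 2^2 * 5^1*433^1*4421^1*7669^1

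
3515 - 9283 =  - 5768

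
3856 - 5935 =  - 2079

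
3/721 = 3/721 = 0.00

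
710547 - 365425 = 345122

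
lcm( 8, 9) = 72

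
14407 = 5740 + 8667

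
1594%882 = 712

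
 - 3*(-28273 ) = 84819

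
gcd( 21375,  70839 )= 9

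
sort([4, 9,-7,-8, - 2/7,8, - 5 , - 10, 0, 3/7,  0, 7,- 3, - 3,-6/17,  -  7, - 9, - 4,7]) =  [-10 , - 9,-8, - 7, - 7, - 5,- 4,  -  3,-3, - 6/17, -2/7,0,  0, 3/7,4, 7,7,8, 9 ] 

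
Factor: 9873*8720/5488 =5380785/343=3^2*5^1*7^(  -  3)*109^1*1097^1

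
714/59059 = 102/8437 = 0.01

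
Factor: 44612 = 2^2*19^1*587^1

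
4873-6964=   -  2091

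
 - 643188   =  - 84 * 7657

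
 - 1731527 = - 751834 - 979693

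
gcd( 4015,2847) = 73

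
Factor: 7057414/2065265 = 2^1*5^( - 1)*7^1*13^1*17^1*2281^1*413053^( - 1 )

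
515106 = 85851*6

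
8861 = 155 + 8706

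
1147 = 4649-3502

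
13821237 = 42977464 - 29156227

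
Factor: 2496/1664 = 2^(- 1 )*3^1 = 3/2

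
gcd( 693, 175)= 7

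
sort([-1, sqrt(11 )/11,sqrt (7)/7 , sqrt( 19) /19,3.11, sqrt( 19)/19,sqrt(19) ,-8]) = [ -8,-1, sqrt (19) /19,sqrt ( 19) /19,sqrt(11)/11, sqrt( 7)/7,3.11, sqrt(19 ) ] 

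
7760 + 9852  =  17612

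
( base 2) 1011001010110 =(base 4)1121112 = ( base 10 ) 5718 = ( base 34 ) 4W6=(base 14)2126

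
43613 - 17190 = 26423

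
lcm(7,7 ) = 7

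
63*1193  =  75159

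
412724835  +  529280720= 942005555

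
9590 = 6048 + 3542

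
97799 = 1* 97799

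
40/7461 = 40/7461 = 0.01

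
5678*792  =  4496976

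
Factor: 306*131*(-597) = -23931342 = - 2^1 * 3^3*17^1*131^1*199^1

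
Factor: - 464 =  - 2^4  *  29^1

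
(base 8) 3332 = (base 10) 1754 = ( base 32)1MQ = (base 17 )613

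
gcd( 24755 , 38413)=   1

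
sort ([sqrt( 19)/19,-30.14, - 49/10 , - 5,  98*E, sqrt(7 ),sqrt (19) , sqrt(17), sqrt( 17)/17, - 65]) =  [ - 65, - 30.14, - 5, - 49/10,  sqrt(19 ) /19,sqrt(17 ) /17 , sqrt(7),sqrt( 17 ) , sqrt(19), 98*E]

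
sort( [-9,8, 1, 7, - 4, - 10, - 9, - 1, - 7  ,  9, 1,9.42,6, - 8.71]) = [ - 10, - 9, - 9,  -  8.71,  -  7,  -  4, -1,1, 1,6,7, 8 , 9,9.42]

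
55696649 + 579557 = 56276206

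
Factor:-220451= -7^2*11^1*409^1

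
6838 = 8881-2043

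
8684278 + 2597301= 11281579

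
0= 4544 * 0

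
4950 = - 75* (-66 ) 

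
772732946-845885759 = -73152813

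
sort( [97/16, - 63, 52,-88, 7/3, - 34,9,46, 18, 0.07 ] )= [ - 88, - 63 , - 34, 0.07, 7/3,97/16 , 9, 18,46 , 52]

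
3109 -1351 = 1758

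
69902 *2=139804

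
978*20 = 19560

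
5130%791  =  384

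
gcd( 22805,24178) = 1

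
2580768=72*35844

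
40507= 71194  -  30687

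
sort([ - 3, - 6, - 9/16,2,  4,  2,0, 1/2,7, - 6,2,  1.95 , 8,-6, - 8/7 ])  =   [ - 6, - 6,-6, - 3, - 8/7, - 9/16, 0,  1/2, 1.95,  2,2,2,4,7,8 ]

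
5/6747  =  5/6747 = 0.00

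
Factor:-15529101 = -3^1*7^1*269^1*2749^1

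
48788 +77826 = 126614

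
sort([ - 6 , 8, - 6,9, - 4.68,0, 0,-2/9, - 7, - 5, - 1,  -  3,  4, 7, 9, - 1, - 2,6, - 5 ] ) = [  -  7,- 6, - 6, - 5,  -  5, - 4.68 ,-3, - 2,- 1, - 1, - 2/9,  0, 0,4,6, 7, 8, 9, 9 ] 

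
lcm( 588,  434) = 18228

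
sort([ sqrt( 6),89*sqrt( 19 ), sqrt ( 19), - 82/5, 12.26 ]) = [ - 82/5,sqrt(6 ),sqrt( 19) , 12.26,89*sqrt ( 19)]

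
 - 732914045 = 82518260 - 815432305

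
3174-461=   2713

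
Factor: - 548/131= - 2^2*131^( - 1 )*137^1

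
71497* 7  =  500479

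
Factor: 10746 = 2^1*3^3 * 199^1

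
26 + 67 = 93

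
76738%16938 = 8986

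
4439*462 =2050818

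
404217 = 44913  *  9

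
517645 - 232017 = 285628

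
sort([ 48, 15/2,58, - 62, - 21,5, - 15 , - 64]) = [ - 64 , - 62, - 21, - 15, 5, 15/2,48,58]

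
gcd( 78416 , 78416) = 78416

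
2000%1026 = 974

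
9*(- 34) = - 306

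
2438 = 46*53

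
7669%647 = 552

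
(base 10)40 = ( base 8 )50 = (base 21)1J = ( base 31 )19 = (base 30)1a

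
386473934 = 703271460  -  316797526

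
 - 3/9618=-1 + 3205/3206 = - 0.00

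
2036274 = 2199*926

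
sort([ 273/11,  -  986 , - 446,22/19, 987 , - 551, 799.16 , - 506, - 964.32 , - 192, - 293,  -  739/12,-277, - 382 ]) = [-986, - 964.32, - 551,  -  506, -446,-382, - 293, -277,-192, - 739/12, 22/19, 273/11, 799.16, 987 ] 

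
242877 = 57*4261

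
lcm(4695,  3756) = 18780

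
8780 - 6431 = 2349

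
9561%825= 486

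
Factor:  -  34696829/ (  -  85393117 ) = 43^1*806903^1 * 85393117^( - 1) 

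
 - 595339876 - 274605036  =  -869944912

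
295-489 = -194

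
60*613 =36780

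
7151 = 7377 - 226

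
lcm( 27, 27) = 27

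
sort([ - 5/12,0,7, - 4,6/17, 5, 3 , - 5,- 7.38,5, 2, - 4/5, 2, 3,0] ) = [-7.38,-5, - 4, - 4/5, - 5/12,0, 0,6/17, 2, 2,3 , 3,5, 5,7 ] 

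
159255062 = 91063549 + 68191513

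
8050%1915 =390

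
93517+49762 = 143279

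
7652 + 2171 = 9823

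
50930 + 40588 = 91518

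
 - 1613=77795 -79408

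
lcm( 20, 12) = 60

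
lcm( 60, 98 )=2940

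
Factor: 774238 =2^1*73^1*5303^1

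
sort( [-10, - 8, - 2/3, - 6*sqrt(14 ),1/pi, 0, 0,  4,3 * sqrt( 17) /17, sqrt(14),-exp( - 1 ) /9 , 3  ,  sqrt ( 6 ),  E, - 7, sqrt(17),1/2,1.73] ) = [ - 6*sqrt ( 14 ), - 10, - 8, - 7 , - 2/3, - exp( -1 )/9, 0,0, 1/pi,1/2, 3* sqrt( 17 ) /17,1.73, sqrt(6 ), E, 3,sqrt( 14 ), 4, sqrt( 17)]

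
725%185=170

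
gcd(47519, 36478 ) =61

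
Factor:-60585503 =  -11^1 * 5507773^1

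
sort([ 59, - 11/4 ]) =[ - 11/4, 59]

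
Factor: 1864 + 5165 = 3^2*11^1*71^1 = 7029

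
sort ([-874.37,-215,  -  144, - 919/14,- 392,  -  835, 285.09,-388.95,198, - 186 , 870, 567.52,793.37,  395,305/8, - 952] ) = [ - 952, - 874.37,-835 , - 392,-388.95, - 215,  -  186 , -144, -919/14,305/8, 198, 285.09, 395, 567.52, 793.37, 870]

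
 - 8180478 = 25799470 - 33979948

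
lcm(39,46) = 1794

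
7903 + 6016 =13919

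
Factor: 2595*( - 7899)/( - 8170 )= 2^(-1 )*3^2*19^(-1)*43^( - 1)*173^1*2633^1=4099581/1634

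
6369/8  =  6369/8   =  796.12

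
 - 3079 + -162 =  - 3241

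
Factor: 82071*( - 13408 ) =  - 1100407968 = - 2^5*3^2*11^1*419^1*829^1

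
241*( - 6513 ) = -1569633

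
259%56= 35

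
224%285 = 224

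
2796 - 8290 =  - 5494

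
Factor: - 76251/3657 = - 25417/1219 = - 7^1*23^ ( - 1 ) *53^( - 1 )*3631^1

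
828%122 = 96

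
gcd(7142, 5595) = 1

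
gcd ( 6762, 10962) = 42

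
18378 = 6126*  3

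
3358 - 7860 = -4502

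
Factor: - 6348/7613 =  - 276/331 = - 2^2*3^1*23^1*331^ ( - 1)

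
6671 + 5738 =12409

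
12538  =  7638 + 4900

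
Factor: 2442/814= 3^1= 3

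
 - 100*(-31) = 3100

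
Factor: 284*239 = 2^2*71^1*239^1 = 67876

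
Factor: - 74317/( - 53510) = 2^( - 1 ) * 5^( - 1 )* 5351^ (-1) * 74317^1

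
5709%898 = 321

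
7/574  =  1/82 = 0.01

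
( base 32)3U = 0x7e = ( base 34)3o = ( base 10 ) 126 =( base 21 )60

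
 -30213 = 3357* ( - 9)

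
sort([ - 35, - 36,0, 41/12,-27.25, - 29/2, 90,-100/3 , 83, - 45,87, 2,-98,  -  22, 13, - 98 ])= [-98,-98, - 45,-36,-35, - 100/3,-27.25,-22,-29/2,0,2,41/12, 13, 83,87, 90 ] 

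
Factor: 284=2^2*71^1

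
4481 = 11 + 4470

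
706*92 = 64952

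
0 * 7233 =0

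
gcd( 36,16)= 4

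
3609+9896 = 13505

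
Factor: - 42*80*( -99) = 2^5 * 3^3*5^1*7^1*11^1 = 332640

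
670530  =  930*721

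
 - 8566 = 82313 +-90879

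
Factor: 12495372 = 2^2*3^1*1041281^1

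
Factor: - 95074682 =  - 2^1*37^1*1284793^1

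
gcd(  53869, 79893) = 1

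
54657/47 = 54657/47= 1162.91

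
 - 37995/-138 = 275  +  15/46 = 275.33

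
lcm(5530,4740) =33180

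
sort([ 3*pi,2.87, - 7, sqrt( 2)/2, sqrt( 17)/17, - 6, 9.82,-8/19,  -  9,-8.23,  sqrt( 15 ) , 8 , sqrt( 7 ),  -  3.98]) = [ - 9 , - 8.23 , - 7, - 6 , - 3.98, - 8/19,sqrt (17 ) /17, sqrt(2) /2,sqrt( 7 ), 2.87,sqrt( 15 ),8,3*pi,9.82 ]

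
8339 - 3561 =4778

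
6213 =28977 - 22764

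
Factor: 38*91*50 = 172900 = 2^2*5^2*7^1*13^1*19^1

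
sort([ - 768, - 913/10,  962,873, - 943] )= [ - 943, - 768, - 913/10,873, 962] 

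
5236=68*77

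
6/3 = 2 =2.00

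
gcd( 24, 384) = 24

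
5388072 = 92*58566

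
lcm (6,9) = 18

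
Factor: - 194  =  -2^1*97^1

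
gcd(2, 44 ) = 2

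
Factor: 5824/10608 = 28/51= 2^2*3^ (-1)*7^1*17^( - 1) 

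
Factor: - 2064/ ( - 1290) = 2^3*5^ (-1)  =  8/5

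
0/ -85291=0/1 =- 0.00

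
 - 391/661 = -1 + 270/661 = -0.59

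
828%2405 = 828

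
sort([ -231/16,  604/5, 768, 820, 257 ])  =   [ -231/16,604/5,257, 768, 820 ] 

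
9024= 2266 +6758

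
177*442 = 78234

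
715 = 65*11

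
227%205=22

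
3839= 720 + 3119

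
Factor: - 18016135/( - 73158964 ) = 2^( - 2 )*5^1*163^(-1 ) * 112207^( - 1 )*3603227^1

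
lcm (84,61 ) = 5124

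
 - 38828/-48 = 808 + 11/12 = 808.92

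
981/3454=981/3454 = 0.28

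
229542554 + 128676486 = 358219040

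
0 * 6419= 0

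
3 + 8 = 11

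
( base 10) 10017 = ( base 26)el7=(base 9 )14660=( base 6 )114213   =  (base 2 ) 10011100100001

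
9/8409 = 3/2803 = 0.00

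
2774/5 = 554 + 4/5 = 554.80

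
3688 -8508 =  - 4820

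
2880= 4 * 720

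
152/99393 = 152/99393= 0.00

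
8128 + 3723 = 11851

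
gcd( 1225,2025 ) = 25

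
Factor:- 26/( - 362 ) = 13^1*181^( - 1 ) = 13/181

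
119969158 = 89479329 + 30489829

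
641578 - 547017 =94561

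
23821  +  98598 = 122419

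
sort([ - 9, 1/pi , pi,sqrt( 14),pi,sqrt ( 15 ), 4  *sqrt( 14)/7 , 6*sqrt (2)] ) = [ - 9,1/pi,4*sqrt(14) /7,pi, pi, sqrt(14), sqrt( 15 ),6*sqrt (2) ] 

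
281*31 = 8711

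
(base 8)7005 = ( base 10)3589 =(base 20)8J9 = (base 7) 13315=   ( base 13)1831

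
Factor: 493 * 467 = 230231 = 17^1*29^1*467^1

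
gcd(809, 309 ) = 1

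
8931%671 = 208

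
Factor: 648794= 2^1 * 324397^1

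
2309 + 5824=8133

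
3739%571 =313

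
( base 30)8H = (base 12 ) 195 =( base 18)E5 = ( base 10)257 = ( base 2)100000001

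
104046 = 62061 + 41985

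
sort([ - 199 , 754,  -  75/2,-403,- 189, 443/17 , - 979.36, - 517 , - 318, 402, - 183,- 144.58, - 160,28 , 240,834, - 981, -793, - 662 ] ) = [- 981,  -  979.36, -793, - 662,  -  517, - 403, - 318,-199, - 189,  -  183, - 160,  -  144.58 ,- 75/2, 443/17, 28, 240, 402,  754, 834]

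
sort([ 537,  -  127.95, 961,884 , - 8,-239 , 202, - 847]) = [ - 847,-239, - 127.95,-8, 202, 537,884,961] 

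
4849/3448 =4849/3448 = 1.41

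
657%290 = 77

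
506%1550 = 506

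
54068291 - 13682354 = 40385937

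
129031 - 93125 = 35906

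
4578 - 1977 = 2601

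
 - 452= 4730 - 5182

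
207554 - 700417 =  -492863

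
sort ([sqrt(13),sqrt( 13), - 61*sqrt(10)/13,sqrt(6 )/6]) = [-61 * sqrt(10)/13,sqrt( 6)/6,sqrt(13 ), sqrt(13)] 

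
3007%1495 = 17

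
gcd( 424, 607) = 1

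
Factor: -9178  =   - 2^1 * 13^1*353^1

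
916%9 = 7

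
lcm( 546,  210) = 2730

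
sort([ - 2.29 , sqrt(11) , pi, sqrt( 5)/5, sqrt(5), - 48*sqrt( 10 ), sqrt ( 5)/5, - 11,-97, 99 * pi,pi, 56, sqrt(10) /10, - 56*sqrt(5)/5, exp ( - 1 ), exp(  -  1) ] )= [ - 48*sqrt ( 10), - 97, - 56 *sqrt( 5)/5, - 11, - 2.29,sqrt( 10 )/10,exp( - 1),exp( - 1),sqrt ( 5) /5, sqrt(5)/5,sqrt (5), pi, pi, sqrt( 11),  56,99*pi]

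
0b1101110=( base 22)50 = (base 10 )110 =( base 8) 156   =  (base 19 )5F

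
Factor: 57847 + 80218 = 5^1*53^1 * 521^1 = 138065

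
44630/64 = 22315/32= 697.34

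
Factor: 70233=3^1*41^1 * 571^1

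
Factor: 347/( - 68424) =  - 2^(-3)*3^ ( - 1 )*347^1 * 2851^( - 1 )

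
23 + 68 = 91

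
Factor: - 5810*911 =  - 5292910 =- 2^1  *5^1*7^1*83^1*911^1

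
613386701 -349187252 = 264199449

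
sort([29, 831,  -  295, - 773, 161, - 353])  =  [ -773, - 353, - 295,  29,161 , 831]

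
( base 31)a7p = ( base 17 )2019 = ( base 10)9852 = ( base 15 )2DBC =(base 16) 267c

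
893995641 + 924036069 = 1818031710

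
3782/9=420 + 2/9  =  420.22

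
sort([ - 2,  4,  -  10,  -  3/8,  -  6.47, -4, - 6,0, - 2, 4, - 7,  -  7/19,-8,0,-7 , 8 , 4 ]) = [ - 10, - 8, - 7 , - 7, - 6.47,-6, - 4, - 2, - 2, - 3/8,  -  7/19,0 , 0, 4,4,4,8] 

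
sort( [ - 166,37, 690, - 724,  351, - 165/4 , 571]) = [ - 724,-166, - 165/4,37,351, 571, 690 ]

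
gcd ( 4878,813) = 813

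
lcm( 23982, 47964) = 47964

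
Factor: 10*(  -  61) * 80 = -48800  =  -2^5*5^2*61^1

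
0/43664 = 0 = 0.00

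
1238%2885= 1238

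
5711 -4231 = 1480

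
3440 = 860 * 4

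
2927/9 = 325 + 2/9 = 325.22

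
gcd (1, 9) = 1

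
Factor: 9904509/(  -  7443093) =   -  3^1 *7^( - 1)*17^(-1 )*61^1*18041^1 * 20849^( - 1) = - 3301503/2481031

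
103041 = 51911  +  51130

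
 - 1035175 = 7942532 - 8977707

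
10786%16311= 10786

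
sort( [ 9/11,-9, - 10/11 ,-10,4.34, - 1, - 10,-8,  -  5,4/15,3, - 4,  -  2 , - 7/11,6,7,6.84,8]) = [ - 10, - 10,  -  9, - 8,-5,-4,- 2, - 1, - 10/11,-7/11,4/15,9/11,3,  4.34,  6,  6.84,7,8 ]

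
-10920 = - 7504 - 3416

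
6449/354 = 6449/354= 18.22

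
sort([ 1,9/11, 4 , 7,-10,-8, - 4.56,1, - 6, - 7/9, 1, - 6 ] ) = [ - 10, - 8, - 6, - 6, - 4.56, - 7/9, 9/11, 1,1, 1, 4,7 ] 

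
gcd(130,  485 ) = 5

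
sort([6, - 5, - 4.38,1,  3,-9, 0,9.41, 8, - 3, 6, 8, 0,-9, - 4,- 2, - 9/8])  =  [-9, - 9, - 5, - 4.38, - 4,-3, - 2, - 9/8, 0,  0, 1, 3,  6, 6, 8, 8, 9.41] 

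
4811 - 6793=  - 1982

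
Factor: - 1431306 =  - 2^1*3^2*131^1*607^1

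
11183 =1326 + 9857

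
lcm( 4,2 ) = 4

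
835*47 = 39245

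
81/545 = 81/545 = 0.15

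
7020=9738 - 2718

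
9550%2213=698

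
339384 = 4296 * 79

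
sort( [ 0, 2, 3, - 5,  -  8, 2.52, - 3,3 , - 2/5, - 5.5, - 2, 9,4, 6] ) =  [ - 8, - 5.5, - 5 , - 3  , - 2, - 2/5, 0, 2, 2.52,3, 3, 4,6, 9 ] 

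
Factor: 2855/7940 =2^( - 2 ) * 397^( - 1 ) * 571^1 = 571/1588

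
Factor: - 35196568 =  - 2^3* 11^1*59^1* 6779^1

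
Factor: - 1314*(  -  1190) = 1563660 = 2^2*3^2*5^1*7^1*17^1 *73^1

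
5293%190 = 163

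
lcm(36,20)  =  180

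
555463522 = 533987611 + 21475911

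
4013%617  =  311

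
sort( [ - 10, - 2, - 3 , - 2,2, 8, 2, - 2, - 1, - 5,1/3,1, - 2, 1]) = [ - 10, - 5,- 3, - 2, - 2, - 2,- 2, - 1, 1/3, 1, 1,2,  2, 8 ]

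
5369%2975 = 2394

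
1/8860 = 1/8860=0.00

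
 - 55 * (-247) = 13585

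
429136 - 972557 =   -  543421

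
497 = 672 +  - 175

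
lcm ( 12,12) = 12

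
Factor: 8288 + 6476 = 2^2*3691^1 =14764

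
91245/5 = 18249 = 18249.00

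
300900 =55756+245144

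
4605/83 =4605/83  =  55.48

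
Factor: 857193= 3^1*285731^1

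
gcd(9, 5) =1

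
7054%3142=770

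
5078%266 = 24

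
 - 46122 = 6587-52709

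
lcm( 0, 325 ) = 0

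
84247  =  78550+5697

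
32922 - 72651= -39729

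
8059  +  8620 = 16679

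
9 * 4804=43236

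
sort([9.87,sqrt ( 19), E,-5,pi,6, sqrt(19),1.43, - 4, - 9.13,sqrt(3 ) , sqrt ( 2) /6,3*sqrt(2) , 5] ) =[ - 9.13,-5, - 4, sqrt( 2 )/6,  1.43 , sqrt (3 ),E,  pi, 3*sqrt (2),sqrt (19), sqrt( 19),5,6,  9.87]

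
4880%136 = 120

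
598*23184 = 13864032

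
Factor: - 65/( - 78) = 2^( - 1)*3^( - 1) * 5^1 = 5/6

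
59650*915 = 54579750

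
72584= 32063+40521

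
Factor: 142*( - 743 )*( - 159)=16775454=2^1*3^1* 53^1*71^1 * 743^1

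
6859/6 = 1143+1/6 =1143.17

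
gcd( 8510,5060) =230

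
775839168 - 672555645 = 103283523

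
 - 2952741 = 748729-3701470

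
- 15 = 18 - 33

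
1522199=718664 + 803535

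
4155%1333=156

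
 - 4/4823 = -4/4823 = -0.00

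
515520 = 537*960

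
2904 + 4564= 7468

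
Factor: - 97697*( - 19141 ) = 151^1*647^1*19141^1 = 1870018277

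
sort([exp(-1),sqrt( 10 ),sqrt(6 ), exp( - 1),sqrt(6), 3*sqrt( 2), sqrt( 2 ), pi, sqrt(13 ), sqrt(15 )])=[ exp( - 1), exp( - 1 ), sqrt(2), sqrt( 6 ), sqrt(6 ), pi, sqrt( 10), sqrt( 13), sqrt( 15), 3 * sqrt(2)]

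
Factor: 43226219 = 1733^1*24943^1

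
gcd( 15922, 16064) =2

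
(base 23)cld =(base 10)6844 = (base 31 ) 73o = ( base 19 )II4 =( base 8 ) 15274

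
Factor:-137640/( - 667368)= 185/897 = 3^(  -  1)*5^1 * 13^ ( - 1 )*23^( - 1) * 37^1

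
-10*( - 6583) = 65830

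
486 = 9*54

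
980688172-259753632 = 720934540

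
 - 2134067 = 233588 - 2367655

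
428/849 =428/849 = 0.50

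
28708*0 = 0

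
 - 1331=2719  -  4050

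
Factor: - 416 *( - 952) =2^8*7^1*13^1 * 17^1 = 396032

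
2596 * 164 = 425744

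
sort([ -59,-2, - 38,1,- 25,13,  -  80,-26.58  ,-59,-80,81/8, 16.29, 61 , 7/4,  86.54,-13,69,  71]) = [ - 80, - 80,-59, - 59,- 38, - 26.58,  -  25,- 13 , - 2,  1,7/4,81/8,13,16.29,  61,69,71,86.54] 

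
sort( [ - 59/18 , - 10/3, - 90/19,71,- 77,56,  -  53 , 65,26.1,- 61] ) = [  -  77,  -  61, - 53,-90/19, - 10/3, - 59/18, 26.1,56,65,71] 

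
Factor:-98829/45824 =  - 2^(  -  8)*3^2*79^1*139^1*179^(-1) 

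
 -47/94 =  - 1 + 1/2=-0.50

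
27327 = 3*9109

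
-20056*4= -80224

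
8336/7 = 1190+6/7= 1190.86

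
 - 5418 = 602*( - 9)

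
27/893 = 27/893 = 0.03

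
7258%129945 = 7258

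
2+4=6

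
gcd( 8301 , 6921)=3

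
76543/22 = 3479 + 5/22 = 3479.23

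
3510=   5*702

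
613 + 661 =1274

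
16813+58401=75214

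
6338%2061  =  155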